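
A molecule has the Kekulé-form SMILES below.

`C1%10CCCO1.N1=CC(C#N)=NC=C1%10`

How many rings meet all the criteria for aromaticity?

1

The SMILES encodes a five-membered saturated ring of four carbons and one oxygen; a six-membered ring with nitrogens at positions 1 and 4 and three alternating double bonds.
The 5-membered ring with one oxygen has only sp³ atoms, so it is not fully conjugated — not aromatic (tetrahydrofuran).
The 6-membered ring with two nitrogens (1,4) is planar and fully conjugated; 3 ring double bonds give 6 π electrons. 6 = 4(1)+2, so it is aromatic (pyrazine).
1 of the 2 rings is aromatic. Total: 1.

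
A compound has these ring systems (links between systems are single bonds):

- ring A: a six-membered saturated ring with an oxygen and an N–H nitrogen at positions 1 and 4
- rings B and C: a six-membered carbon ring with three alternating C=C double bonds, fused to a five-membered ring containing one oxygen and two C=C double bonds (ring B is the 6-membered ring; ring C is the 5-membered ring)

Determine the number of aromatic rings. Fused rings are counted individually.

Ring A has only sp³ atoms, so it is not fully conjugated — not aromatic (morpholine).
Rings B and C form a fused bicyclic system (with one oxygen) with 9 sp² atoms and 10 π electrons from ring double bonds plus a heteroatom lone pair. 10 = 4(2)+2, so the system is aromatic and both rings count as aromatic (benzofuran).
Aromatic: B, C. Total: 2.

2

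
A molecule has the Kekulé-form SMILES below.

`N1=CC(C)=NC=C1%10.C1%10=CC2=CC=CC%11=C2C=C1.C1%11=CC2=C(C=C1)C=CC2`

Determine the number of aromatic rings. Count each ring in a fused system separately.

The SMILES encodes a six-membered ring with nitrogens at positions 1 and 4 and three alternating double bonds; two fused six-membered carbon rings, each with three alternating C=C double bonds; a six-membered carbon ring with three alternating C=C double bonds, fused to a five-membered carbon ring containing one C=C double bond and one sp³ carbon.
The 6-membered ring with two nitrogens (1,4) is fully conjugated (every ring atom contributes a p orbital); 3 ring double bonds give 6 π electrons. 6 = 4(1)+2, so it is aromatic (pyrazine).
The fused 6/6-membered bicyclic is a single π system with 10 sp² atoms and 10 π electrons from ring double bonds. 10 = 4(2)+2, so the system is aromatic and both rings count as aromatic (naphthalene).
The 6-membered ring has a continuous p-orbital overlap around the ring; 3 ring double bonds give 6 π electrons. Since 6 = 4n+2 (n=1), it is aromatic (benzene ring).
The 5-membered ring has one sp³ carbon, so it is not fully conjugated — not aromatic (cyclopentene ring).
4 of the 5 rings are aromatic. Total: 4.

4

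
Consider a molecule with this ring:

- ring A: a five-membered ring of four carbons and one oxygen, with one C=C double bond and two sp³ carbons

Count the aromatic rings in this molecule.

Ring A has two sp³ carbons, so it is not fully conjugated — not aromatic (2,3-dihydrofuran).

0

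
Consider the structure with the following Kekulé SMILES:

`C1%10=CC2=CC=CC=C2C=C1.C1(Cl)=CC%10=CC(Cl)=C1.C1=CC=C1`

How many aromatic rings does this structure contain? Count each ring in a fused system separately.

The SMILES encodes two fused six-membered carbon rings, each with three alternating C=C double bonds; a six-membered carbon ring with three alternating C=C double bonds; a four-membered carbon ring with two alternating C=C double bonds.
The fused 6/6-membered bicyclic is a single π system with 10 sp² atoms and 10 π electrons from ring double bonds. 10 = 4(2)+2, so the system is aromatic and both rings count as aromatic (naphthalene).
The 6-membered ring is fully conjugated (every ring atom contributes a p orbital); 3 ring double bonds give 6 π electrons. Since 6 = 4n+2 (n=1), it is aromatic (benzene).
The 4-membered ring has only sp² ring atoms; a planar conformation would have a fully conjugated π system of 4 electrons. But 4 = 4(1), which is 4n not 4n+2, so it is not aromatic (cyclobutadiene) — cyclobutadiene is antiaromatic and distorts to a rectangle.
3 of the 4 rings are aromatic. Total: 3.

3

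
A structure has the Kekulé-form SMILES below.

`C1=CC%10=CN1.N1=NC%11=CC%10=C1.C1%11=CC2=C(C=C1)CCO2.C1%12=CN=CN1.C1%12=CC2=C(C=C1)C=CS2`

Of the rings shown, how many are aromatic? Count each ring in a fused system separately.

The SMILES encodes a five-membered ring of four carbons and one nitrogen bearing a hydrogen, with two C=C double bonds; a six-membered ring with two adjacent nitrogens and three alternating double bonds; a six-membered carbon ring with three alternating C=C double bonds, fused to a five-membered ring containing one oxygen and two sp³ carbons; a five-membered ring with nitrogens at positions 1 and 3 (one bearing H, one in a C=N bond) and two double bonds; a six-membered carbon ring with three alternating C=C double bonds, fused to a five-membered ring containing one sulfur and two C=C double bonds.
The 5-membered ring with one N–H is planar and fully conjugated; 2 ring double bonds (4 π electrons) plus a heteroatom lone pair (2) give 6 π electrons. Since 6 = 4n+2 (n=1), it is aromatic (pyrrole).
The 6-membered ring with two nitrogens (1,2) has a continuous p-orbital overlap around the ring; 3 ring double bonds give 6 π electrons. Since 6 = 4n+2 (n=1), it is aromatic (pyridazine).
The 6-membered ring is planar and fully conjugated; 3 ring double bonds give 6 π electrons. That satisfies 4n+2 with n=1, so it is aromatic (benzene ring).
The 5-membered ring with one oxygen has two sp³ carbons, so it is not fully conjugated — not aromatic (oxolane ring).
The 5-membered ring with two nitrogens (one N–H, one =N–) has a continuous p-orbital overlap around the ring; 2 ring double bonds (4 π electrons) plus a heteroatom lone pair (2) give 6 π electrons. That satisfies 4n+2 with n=1, so it is aromatic (imidazole).
The fused 6/5-membered bicyclic (with one sulfur) is a single π system with 9 sp² atoms and 10 π electrons from ring double bonds plus a heteroatom lone pair. 10 = 4(2)+2, so the system is aromatic and both rings count as aromatic (benzothiophene).
6 of the 7 rings are aromatic. Total: 6.

6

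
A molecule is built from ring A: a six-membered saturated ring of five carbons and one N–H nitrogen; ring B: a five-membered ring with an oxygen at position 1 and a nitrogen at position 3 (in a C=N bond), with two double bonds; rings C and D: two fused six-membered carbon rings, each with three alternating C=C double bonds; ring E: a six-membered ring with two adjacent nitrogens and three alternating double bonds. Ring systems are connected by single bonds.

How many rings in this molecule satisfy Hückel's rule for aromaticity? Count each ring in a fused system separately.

Ring A has only sp³ atoms, so it is not fully conjugated — not aromatic (piperidine).
Ring B is planar and fully conjugated; 2 ring double bonds (4 π electrons) plus a heteroatom lone pair (2) give 6 π electrons. Since 6 = 4n+2 (n=1), ring B is aromatic (oxazole).
Rings C and D form a fused bicyclic system with 10 sp² atoms and 10 π electrons from ring double bonds. 10 = 4(2)+2, so the system is aromatic and both rings count as aromatic (naphthalene).
Ring E has a continuous p-orbital overlap around the ring; 3 ring double bonds give 6 π electrons. Since 6 = 4n+2 (n=1), ring E is aromatic (pyridazine).
Aromatic: B, C, D, E. Total: 4.

4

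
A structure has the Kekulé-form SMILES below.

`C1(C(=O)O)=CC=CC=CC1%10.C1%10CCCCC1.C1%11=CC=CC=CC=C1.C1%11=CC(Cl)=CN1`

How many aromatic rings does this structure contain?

1

The SMILES encodes a seven-membered carbon ring with three C=C double bonds and one sp³ carbon; a six-membered saturated carbon ring; an eight-membered carbon ring with four alternating C=C double bonds; a five-membered ring of four carbons and one nitrogen bearing a hydrogen, with two C=C double bonds.
The 7-membered ring has one sp³ carbon, so it is not fully conjugated — not aromatic (cycloheptatriene).
The 6-membered ring has only sp³ atoms, so it is not fully conjugated — not aromatic (cyclohexane).
The 8-membered ring has only sp² ring atoms; a planar conformation would have a fully conjugated π system of 8 electrons. But 8 = 4(2), which is 4n not 4n+2, so it is not aromatic (cyclooctatetraene) — cyclooctatetraene distorts into a non-planar tub to avoid antiaromaticity.
The 5-membered ring with one N–H is fully conjugated (every ring atom contributes a p orbital); 2 ring double bonds (4 π electrons) plus a heteroatom lone pair (2) give 6 π electrons. That satisfies 4n+2 with n=1, so it is aromatic (pyrrole).
1 of the 4 rings is aromatic. Total: 1.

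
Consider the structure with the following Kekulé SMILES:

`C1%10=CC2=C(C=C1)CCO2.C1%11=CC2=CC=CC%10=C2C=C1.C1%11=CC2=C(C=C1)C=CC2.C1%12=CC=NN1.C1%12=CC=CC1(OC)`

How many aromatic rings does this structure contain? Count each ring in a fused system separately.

The SMILES encodes a six-membered carbon ring with three alternating C=C double bonds, fused to a five-membered ring containing one oxygen and two sp³ carbons; two fused six-membered carbon rings, each with three alternating C=C double bonds; a six-membered carbon ring with three alternating C=C double bonds, fused to a five-membered carbon ring containing one C=C double bond and one sp³ carbon; a five-membered ring with two adjacent nitrogens (one bearing H, one in a double bond) and two double bonds; a five-membered carbon ring with two conjugated C=C double bonds and one sp³ carbon.
The 6-membered ring is fully conjugated (every ring atom contributes a p orbital); 3 ring double bonds give 6 π electrons. Since 6 = 4n+2 (n=1), it is aromatic (benzene ring).
The 5-membered ring with one oxygen has two sp³ carbons, so it is not fully conjugated — not aromatic (oxolane ring).
The fused 6/6-membered bicyclic is a single π system with 10 sp² atoms and 10 π electrons from ring double bonds. 10 = 4(2)+2, so the system is aromatic and both rings count as aromatic (naphthalene).
The second 6-membered ring is planar and fully conjugated; 3 ring double bonds give 6 π electrons. That satisfies 4n+2 with n=1, so it is aromatic (benzene ring).
The 5-membered ring has one sp³ carbon, so it is not fully conjugated — not aromatic (cyclopentene ring).
The 5-membered ring with two adjacent nitrogens (one N–H, one =N–) is fully conjugated (every ring atom contributes a p orbital); 2 ring double bonds (4 π electrons) plus a heteroatom lone pair (2) give 6 π electrons. Since 6 = 4n+2 (n=1), it is aromatic (pyrazole).
The second 5-membered ring has one sp³ carbon, so it is not fully conjugated — not aromatic (cyclopentadiene).
5 of the 8 rings are aromatic. Total: 5.

5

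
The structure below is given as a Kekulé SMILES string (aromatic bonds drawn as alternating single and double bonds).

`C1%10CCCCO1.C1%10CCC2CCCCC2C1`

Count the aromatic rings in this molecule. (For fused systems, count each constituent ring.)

0

The SMILES encodes a six-membered saturated ring of five carbons and one oxygen; two fused six-membered saturated carbon rings.
The 6-membered ring with one oxygen has only sp³ atoms, so it is not fully conjugated — not aromatic (tetrahydropyran).
The 6-membered ring has only sp³ atoms, so it is not fully conjugated — not aromatic (cyclohexane ring).
The second 6-membered ring has only sp³ atoms, so it is not fully conjugated — not aromatic (cyclohexane ring).
None of the rings are aromatic. Total: 0.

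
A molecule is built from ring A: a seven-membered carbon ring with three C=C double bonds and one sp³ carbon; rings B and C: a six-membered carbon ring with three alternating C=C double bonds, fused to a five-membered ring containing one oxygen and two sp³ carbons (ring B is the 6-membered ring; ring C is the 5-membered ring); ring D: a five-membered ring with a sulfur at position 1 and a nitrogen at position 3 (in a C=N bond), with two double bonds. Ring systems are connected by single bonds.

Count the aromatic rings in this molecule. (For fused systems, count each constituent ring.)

2

Ring A has one sp³ carbon, so it is not fully conjugated — not aromatic (cycloheptatriene).
Ring B is planar and fully conjugated; 3 ring double bonds give 6 π electrons. 6 = 4(1)+2, so ring B is aromatic (benzene ring).
Ring C has two sp³ carbons, so it is not fully conjugated — not aromatic (oxolane ring).
Ring D is fully conjugated (every ring atom contributes a p orbital); 2 ring double bonds (4 π electrons) plus a heteroatom lone pair (2) give 6 π electrons. 6 = 4(1)+2, so ring D is aromatic (thiazole).
Aromatic: B, D. Total: 2.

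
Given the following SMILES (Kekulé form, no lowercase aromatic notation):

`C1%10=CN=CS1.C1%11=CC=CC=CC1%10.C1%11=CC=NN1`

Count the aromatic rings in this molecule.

The SMILES encodes a five-membered ring with a sulfur at position 1 and a nitrogen at position 3 (in a C=N bond), with two double bonds; a seven-membered carbon ring with three C=C double bonds and one sp³ carbon; a five-membered ring with two adjacent nitrogens (one bearing H, one in a double bond) and two double bonds.
The 5-membered ring with one sulfur and one =N– has a continuous p-orbital overlap around the ring; 2 ring double bonds (4 π electrons) plus a heteroatom lone pair (2) give 6 π electrons. Since 6 = 4n+2 (n=1), it is aromatic (thiazole).
The 7-membered ring has one sp³ carbon, so it is not fully conjugated — not aromatic (cycloheptatriene).
The 5-membered ring with two adjacent nitrogens (one N–H, one =N–) is planar and fully conjugated; 2 ring double bonds (4 π electrons) plus a heteroatom lone pair (2) give 6 π electrons. That satisfies 4n+2 with n=1, so it is aromatic (pyrazole).
2 of the 3 rings are aromatic. Total: 2.

2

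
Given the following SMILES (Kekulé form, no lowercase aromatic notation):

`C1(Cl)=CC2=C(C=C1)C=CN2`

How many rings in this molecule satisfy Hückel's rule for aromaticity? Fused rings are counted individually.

2

The SMILES encodes a six-membered carbon ring with three alternating C=C double bonds, fused to a five-membered ring containing one N–H nitrogen and two C=C double bonds.
The fused 6/5-membered bicyclic (with one N–H) is a single π system with 9 sp² atoms and 10 π electrons from ring double bonds plus a heteroatom lone pair. 10 = 4(2)+2, so the system is aromatic and both rings count as aromatic (indole).
2 of the 2 rings are aromatic. Total: 2.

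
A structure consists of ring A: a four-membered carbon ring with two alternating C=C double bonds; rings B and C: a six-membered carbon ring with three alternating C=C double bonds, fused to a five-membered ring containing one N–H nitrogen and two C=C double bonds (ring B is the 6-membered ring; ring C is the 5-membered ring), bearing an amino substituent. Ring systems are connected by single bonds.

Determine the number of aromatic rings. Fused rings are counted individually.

Ring A has only sp² ring atoms; a planar conformation would have a fully conjugated π system of 4 electrons. But 4 = 4(1), which is 4n not 4n+2, so ring A is not aromatic (cyclobutadiene) — cyclobutadiene is antiaromatic and distorts to a rectangle.
Rings B and C form a fused bicyclic system (with one N–H) with 9 sp² atoms and 10 π electrons from ring double bonds plus a heteroatom lone pair. 10 = 4(2)+2, so the system is aromatic and both rings count as aromatic (indole).
Aromatic: B, C. Total: 2.

2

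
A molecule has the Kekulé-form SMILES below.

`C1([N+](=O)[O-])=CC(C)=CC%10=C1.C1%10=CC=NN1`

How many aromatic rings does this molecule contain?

2

The SMILES encodes a six-membered carbon ring with three alternating C=C double bonds; a five-membered ring with two adjacent nitrogens (one bearing H, one in a double bond) and two double bonds.
The 6-membered ring is planar and fully conjugated; 3 ring double bonds give 6 π electrons. That satisfies 4n+2 with n=1, so it is aromatic (benzene).
The 5-membered ring with two adjacent nitrogens (one N–H, one =N–) is fully conjugated (every ring atom contributes a p orbital); 2 ring double bonds (4 π electrons) plus a heteroatom lone pair (2) give 6 π electrons. Since 6 = 4n+2 (n=1), it is aromatic (pyrazole).
2 of the 2 rings are aromatic. Total: 2.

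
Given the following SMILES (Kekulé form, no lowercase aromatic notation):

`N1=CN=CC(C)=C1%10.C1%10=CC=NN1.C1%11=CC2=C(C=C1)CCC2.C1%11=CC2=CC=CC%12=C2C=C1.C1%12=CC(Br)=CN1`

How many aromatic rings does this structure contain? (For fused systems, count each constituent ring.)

The SMILES encodes a six-membered ring with nitrogens at positions 1 and 3 and three alternating double bonds; a five-membered ring with two adjacent nitrogens (one bearing H, one in a double bond) and two double bonds; a six-membered carbon ring with three alternating C=C double bonds, fused to a saturated five-membered carbon ring; two fused six-membered carbon rings, each with three alternating C=C double bonds; a five-membered ring of four carbons and one nitrogen bearing a hydrogen, with two C=C double bonds.
The 6-membered ring with two nitrogens (1,3) has a continuous p-orbital overlap around the ring; 3 ring double bonds give 6 π electrons. That satisfies 4n+2 with n=1, so it is aromatic (pyrimidine).
The 5-membered ring with two adjacent nitrogens (one N–H, one =N–) is planar and fully conjugated; 2 ring double bonds (4 π electrons) plus a heteroatom lone pair (2) give 6 π electrons. That satisfies 4n+2 with n=1, so it is aromatic (pyrazole).
The 6-membered ring has a continuous p-orbital overlap around the ring; 3 ring double bonds give 6 π electrons. That satisfies 4n+2 with n=1, so it is aromatic (benzene ring).
The 5-membered ring has three sp³ carbons, so it is not fully conjugated — not aromatic (cyclopentane ring).
The fused 6/6-membered bicyclic is a single π system with 10 sp² atoms and 10 π electrons from ring double bonds. 10 = 4(2)+2, so the system is aromatic and both rings count as aromatic (naphthalene).
The 5-membered ring with one N–H is planar and fully conjugated; 2 ring double bonds (4 π electrons) plus a heteroatom lone pair (2) give 6 π electrons. That satisfies 4n+2 with n=1, so it is aromatic (pyrrole).
6 of the 7 rings are aromatic. Total: 6.

6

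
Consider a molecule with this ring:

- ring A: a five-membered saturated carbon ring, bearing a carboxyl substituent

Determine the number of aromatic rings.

Ring A has only sp³ atoms, so it is not fully conjugated — not aromatic (cyclopentane).

0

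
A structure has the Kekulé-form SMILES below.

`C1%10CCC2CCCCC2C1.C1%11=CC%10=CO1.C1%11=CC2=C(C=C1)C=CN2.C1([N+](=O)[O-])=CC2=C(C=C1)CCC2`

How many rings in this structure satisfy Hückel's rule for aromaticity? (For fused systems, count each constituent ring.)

4

The SMILES encodes two fused six-membered saturated carbon rings; a five-membered ring of four carbons and one oxygen, with two C=C double bonds; a six-membered carbon ring with three alternating C=C double bonds, fused to a five-membered ring containing one N–H nitrogen and two C=C double bonds; a six-membered carbon ring with three alternating C=C double bonds, fused to a saturated five-membered carbon ring.
The 6-membered ring has only sp³ atoms, so it is not fully conjugated — not aromatic (cyclohexane ring).
The second 6-membered ring has only sp³ atoms, so it is not fully conjugated — not aromatic (cyclohexane ring).
The 5-membered ring with one oxygen is planar and fully conjugated; 2 ring double bonds (4 π electrons) plus a heteroatom lone pair (2) give 6 π electrons. Since 6 = 4n+2 (n=1), it is aromatic (furan).
The fused 6/5-membered bicyclic (with one N–H) is a single π system with 9 sp² atoms and 10 π electrons from ring double bonds plus a heteroatom lone pair. 10 = 4(2)+2, so the system is aromatic and both rings count as aromatic (indole).
The third 6-membered ring is fully conjugated (every ring atom contributes a p orbital); 3 ring double bonds give 6 π electrons. Since 6 = 4n+2 (n=1), it is aromatic (benzene ring).
The 5-membered ring has three sp³ carbons, so it is not fully conjugated — not aromatic (cyclopentane ring).
4 of the 7 rings are aromatic. Total: 4.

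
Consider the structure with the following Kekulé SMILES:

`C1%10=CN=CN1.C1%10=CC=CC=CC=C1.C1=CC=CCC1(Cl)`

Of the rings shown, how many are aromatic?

1

The SMILES encodes a five-membered ring with nitrogens at positions 1 and 3 (one bearing H, one in a C=N bond) and two double bonds; an eight-membered carbon ring with four alternating C=C double bonds; a six-membered carbon ring with two conjugated C=C double bonds and two sp³ carbons.
The 5-membered ring with two nitrogens (one N–H, one =N–) is planar and fully conjugated; 2 ring double bonds (4 π electrons) plus a heteroatom lone pair (2) give 6 π electrons. 6 = 4(1)+2, so it is aromatic (imidazole).
The 8-membered ring has only sp² ring atoms; a planar conformation would have a fully conjugated π system of 8 electrons. But 8 = 4(2), which is 4n not 4n+2, so it is not aromatic (cyclooctatetraene) — cyclooctatetraene distorts into a non-planar tub to avoid antiaromaticity.
The 6-membered ring has two sp³ carbons, so it is not fully conjugated — not aromatic (1,3-cyclohexadiene).
1 of the 3 rings is aromatic. Total: 1.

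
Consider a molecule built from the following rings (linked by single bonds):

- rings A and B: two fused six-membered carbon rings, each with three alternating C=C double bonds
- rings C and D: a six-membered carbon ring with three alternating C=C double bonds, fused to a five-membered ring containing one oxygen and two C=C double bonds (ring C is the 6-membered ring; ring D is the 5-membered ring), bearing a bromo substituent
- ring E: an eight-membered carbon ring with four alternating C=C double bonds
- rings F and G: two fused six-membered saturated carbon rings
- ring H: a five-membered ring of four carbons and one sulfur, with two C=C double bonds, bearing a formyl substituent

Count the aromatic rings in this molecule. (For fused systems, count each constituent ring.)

5

Rings A and B form a fused bicyclic system with 10 sp² atoms and 10 π electrons from ring double bonds. 10 = 4(2)+2, so the system is aromatic and both rings count as aromatic (naphthalene).
Rings C and D form a fused bicyclic system (with one oxygen) with 9 sp² atoms and 10 π electrons from ring double bonds plus a heteroatom lone pair. 10 = 4(2)+2, so the system is aromatic and both rings count as aromatic (benzofuran).
Ring E has only sp² ring atoms; a planar conformation would have a fully conjugated π system of 8 electrons. But 8 = 4(2), which is 4n not 4n+2, so ring E is not aromatic (cyclooctatetraene) — cyclooctatetraene distorts into a non-planar tub to avoid antiaromaticity.
Ring F has only sp³ atoms, so it is not fully conjugated — not aromatic (cyclohexane ring).
Ring G has only sp³ atoms, so it is not fully conjugated — not aromatic (cyclohexane ring).
Ring H is planar and fully conjugated; 2 ring double bonds (4 π electrons) plus a heteroatom lone pair (2) give 6 π electrons. That satisfies 4n+2 with n=1, so ring H is aromatic (thiophene).
Aromatic: A, B, C, D, H. Total: 5.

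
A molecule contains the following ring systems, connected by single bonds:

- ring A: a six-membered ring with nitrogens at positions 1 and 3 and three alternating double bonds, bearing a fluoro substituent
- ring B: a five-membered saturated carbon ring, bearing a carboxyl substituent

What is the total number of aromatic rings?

Ring A is planar and fully conjugated; 3 ring double bonds give 6 π electrons. That satisfies 4n+2 with n=1, so ring A is aromatic (pyrimidine).
Ring B has only sp³ atoms, so it is not fully conjugated — not aromatic (cyclopentane).
Aromatic: A. Total: 1.

1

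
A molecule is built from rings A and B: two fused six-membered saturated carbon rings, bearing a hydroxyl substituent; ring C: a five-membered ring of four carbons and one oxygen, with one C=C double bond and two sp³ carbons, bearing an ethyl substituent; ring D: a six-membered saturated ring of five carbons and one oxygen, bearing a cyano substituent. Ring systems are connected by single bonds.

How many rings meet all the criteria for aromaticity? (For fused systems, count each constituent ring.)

Ring A has only sp³ atoms, so it is not fully conjugated — not aromatic (cyclohexane ring).
Ring B has only sp³ atoms, so it is not fully conjugated — not aromatic (cyclohexane ring).
Ring C has two sp³ carbons, so it is not fully conjugated — not aromatic (2,3-dihydrofuran).
Ring D has only sp³ atoms, so it is not fully conjugated — not aromatic (tetrahydropyran).
No ring is aromatic. Total: 0.

0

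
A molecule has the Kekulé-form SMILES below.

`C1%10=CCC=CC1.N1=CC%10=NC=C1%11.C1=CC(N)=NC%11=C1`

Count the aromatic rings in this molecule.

The SMILES encodes a six-membered carbon ring with two isolated C=C double bonds and two sp³ carbons; a six-membered ring with nitrogens at positions 1 and 4 and three alternating double bonds; a six-membered ring of five carbons and one nitrogen with three alternating double bonds.
The 6-membered ring has two sp³ carbons, so it is not fully conjugated — not aromatic (1,4-cyclohexadiene).
The 6-membered ring with two nitrogens (1,4) is fully conjugated (every ring atom contributes a p orbital); 3 ring double bonds give 6 π electrons. Since 6 = 4n+2 (n=1), it is aromatic (pyrazine).
The 6-membered ring with one nitrogen is fully conjugated (every ring atom contributes a p orbital); 3 ring double bonds give 6 π electrons. That satisfies 4n+2 with n=1, so it is aromatic (pyridine).
2 of the 3 rings are aromatic. Total: 2.

2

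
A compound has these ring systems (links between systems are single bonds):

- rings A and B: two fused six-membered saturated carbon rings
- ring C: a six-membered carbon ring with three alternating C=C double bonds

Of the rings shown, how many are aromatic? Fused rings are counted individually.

1

Ring A has only sp³ atoms, so it is not fully conjugated — not aromatic (cyclohexane ring).
Ring B has only sp³ atoms, so it is not fully conjugated — not aromatic (cyclohexane ring).
Ring C is fully conjugated (every ring atom contributes a p orbital); 3 ring double bonds give 6 π electrons. 6 = 4(1)+2, so ring C is aromatic (benzene).
Aromatic: C. Total: 1.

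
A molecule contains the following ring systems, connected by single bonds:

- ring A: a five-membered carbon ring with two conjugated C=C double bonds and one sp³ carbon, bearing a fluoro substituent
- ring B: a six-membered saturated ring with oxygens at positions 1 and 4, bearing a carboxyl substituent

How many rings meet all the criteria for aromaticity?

Ring A has one sp³ carbon, so it is not fully conjugated — not aromatic (cyclopentadiene).
Ring B has only sp³ atoms, so it is not fully conjugated — not aromatic (1,4-dioxane).
No ring is aromatic. Total: 0.

0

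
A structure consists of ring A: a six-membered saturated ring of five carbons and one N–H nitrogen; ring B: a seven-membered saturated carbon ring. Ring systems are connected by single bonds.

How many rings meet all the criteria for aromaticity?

Ring A has only sp³ atoms, so it is not fully conjugated — not aromatic (piperidine).
Ring B has only sp³ atoms, so it is not fully conjugated — not aromatic (cycloheptane).
No ring is aromatic. Total: 0.

0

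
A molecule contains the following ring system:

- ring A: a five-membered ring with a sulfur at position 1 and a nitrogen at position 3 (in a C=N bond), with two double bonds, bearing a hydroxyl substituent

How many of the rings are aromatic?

Ring A is planar and fully conjugated; 2 ring double bonds (4 π electrons) plus a heteroatom lone pair (2) give 6 π electrons. That satisfies 4n+2 with n=1, so ring A is aromatic (thiazole).

1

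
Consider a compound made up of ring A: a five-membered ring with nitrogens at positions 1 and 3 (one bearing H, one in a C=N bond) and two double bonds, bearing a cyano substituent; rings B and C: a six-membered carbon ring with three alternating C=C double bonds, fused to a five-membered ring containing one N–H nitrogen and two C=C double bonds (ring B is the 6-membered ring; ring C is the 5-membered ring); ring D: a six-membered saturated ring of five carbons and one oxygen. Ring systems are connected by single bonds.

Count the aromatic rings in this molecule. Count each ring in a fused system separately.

Ring A is planar and fully conjugated; 2 ring double bonds (4 π electrons) plus a heteroatom lone pair (2) give 6 π electrons. 6 = 4(1)+2, so ring A is aromatic (imidazole).
Rings B and C form a fused bicyclic system (with one N–H) with 9 sp² atoms and 10 π electrons from ring double bonds plus a heteroatom lone pair. 10 = 4(2)+2, so the system is aromatic and both rings count as aromatic (indole).
Ring D has only sp³ atoms, so it is not fully conjugated — not aromatic (tetrahydropyran).
Aromatic: A, B, C. Total: 3.

3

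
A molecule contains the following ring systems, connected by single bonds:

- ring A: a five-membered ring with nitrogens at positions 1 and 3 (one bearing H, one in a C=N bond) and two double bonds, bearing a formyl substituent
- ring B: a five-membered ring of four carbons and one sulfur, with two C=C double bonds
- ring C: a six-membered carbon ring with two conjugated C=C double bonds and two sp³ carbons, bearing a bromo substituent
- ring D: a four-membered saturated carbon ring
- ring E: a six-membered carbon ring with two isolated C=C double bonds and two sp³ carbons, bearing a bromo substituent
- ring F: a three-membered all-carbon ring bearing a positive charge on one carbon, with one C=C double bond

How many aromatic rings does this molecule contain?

3

Ring A has a continuous p-orbital overlap around the ring; 2 ring double bonds (4 π electrons) plus a heteroatom lone pair (2) give 6 π electrons. That satisfies 4n+2 with n=1, so ring A is aromatic (imidazole).
Ring B has a continuous p-orbital overlap around the ring; 2 ring double bonds (4 π electrons) plus a heteroatom lone pair (2) give 6 π electrons. 6 = 4(1)+2, so ring B is aromatic (thiophene).
Ring C has two sp³ carbons, so it is not fully conjugated — not aromatic (1,3-cyclohexadiene).
Ring D has only sp³ atoms, so it is not fully conjugated — not aromatic (cyclobutane).
Ring E has two sp³ carbons, so it is not fully conjugated — not aromatic (1,4-cyclohexadiene).
Ring F has a continuous p-orbital overlap around the ring; 1 ring double bond (2 π electrons) plus the carbocation's empty p orbital (0, but keeps the ring conjugated) give 2 π electrons. That satisfies 4n+2 with n=0, so ring F is aromatic (cyclopropenyl cation).
Aromatic: A, B, F. Total: 3.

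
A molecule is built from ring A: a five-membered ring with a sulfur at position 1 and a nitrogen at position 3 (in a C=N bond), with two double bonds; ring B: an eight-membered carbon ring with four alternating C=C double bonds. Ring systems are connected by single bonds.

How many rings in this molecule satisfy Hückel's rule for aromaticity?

Ring A is planar and fully conjugated; 2 ring double bonds (4 π electrons) plus a heteroatom lone pair (2) give 6 π electrons. 6 = 4(1)+2, so ring A is aromatic (thiazole).
Ring B has only sp² ring atoms; a planar conformation would have a fully conjugated π system of 8 electrons. But 8 = 4(2), which is 4n not 4n+2, so ring B is not aromatic (cyclooctatetraene) — cyclooctatetraene distorts into a non-planar tub to avoid antiaromaticity.
Aromatic: A. Total: 1.

1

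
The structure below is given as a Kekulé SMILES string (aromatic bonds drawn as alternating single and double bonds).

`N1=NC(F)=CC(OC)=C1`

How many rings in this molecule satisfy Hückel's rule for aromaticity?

The SMILES encodes a six-membered ring with two adjacent nitrogens and three alternating double bonds.
The 6-membered ring with two nitrogens (1,2) is planar and fully conjugated; 3 ring double bonds give 6 π electrons. That satisfies 4n+2 with n=1, so it is aromatic (pyridazine).

1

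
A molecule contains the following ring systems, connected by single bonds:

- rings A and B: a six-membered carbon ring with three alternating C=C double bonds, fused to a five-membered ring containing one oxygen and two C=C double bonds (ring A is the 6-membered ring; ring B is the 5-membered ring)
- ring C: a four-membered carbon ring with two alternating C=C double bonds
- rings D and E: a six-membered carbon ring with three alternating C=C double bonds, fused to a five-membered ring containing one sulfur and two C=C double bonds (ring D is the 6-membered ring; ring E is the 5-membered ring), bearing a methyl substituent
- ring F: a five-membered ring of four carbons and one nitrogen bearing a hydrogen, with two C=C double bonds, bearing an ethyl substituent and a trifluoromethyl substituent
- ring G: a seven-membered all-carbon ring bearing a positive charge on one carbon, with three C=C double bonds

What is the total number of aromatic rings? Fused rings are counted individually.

6

Rings A and B form a fused bicyclic system (with one oxygen) with 9 sp² atoms and 10 π electrons from ring double bonds plus a heteroatom lone pair. 10 = 4(2)+2, so the system is aromatic and both rings count as aromatic (benzofuran).
Ring C has only sp² ring atoms; a planar conformation would have a fully conjugated π system of 4 electrons. But 4 = 4(1), which is 4n not 4n+2, so ring C is not aromatic (cyclobutadiene) — cyclobutadiene is antiaromatic and distorts to a rectangle.
Rings D and E form a fused bicyclic system (with one sulfur) with 9 sp² atoms and 10 π electrons from ring double bonds plus a heteroatom lone pair. 10 = 4(2)+2, so the system is aromatic and both rings count as aromatic (benzothiophene).
Ring F is fully conjugated (every ring atom contributes a p orbital); 2 ring double bonds (4 π electrons) plus a heteroatom lone pair (2) give 6 π electrons. That satisfies 4n+2 with n=1, so ring F is aromatic (pyrrole).
Ring G has a continuous p-orbital overlap around the ring; 3 ring double bonds (6 π electrons) plus the carbocation's empty p orbital (0, but keeps the ring conjugated) give 6 π electrons. 6 = 4(1)+2, so ring G is aromatic (tropylium cation).
Aromatic: A, B, D, E, F, G. Total: 6.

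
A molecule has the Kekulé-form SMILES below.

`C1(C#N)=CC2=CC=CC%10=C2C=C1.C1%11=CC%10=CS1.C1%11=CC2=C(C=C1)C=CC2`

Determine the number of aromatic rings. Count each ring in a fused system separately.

4

The SMILES encodes two fused six-membered carbon rings, each with three alternating C=C double bonds; a five-membered ring of four carbons and one sulfur, with two C=C double bonds; a six-membered carbon ring with three alternating C=C double bonds, fused to a five-membered carbon ring containing one C=C double bond and one sp³ carbon.
The fused 6/6-membered bicyclic is a single π system with 10 sp² atoms and 10 π electrons from ring double bonds. 10 = 4(2)+2, so the system is aromatic and both rings count as aromatic (naphthalene).
The 5-membered ring with one sulfur has a continuous p-orbital overlap around the ring; 2 ring double bonds (4 π electrons) plus a heteroatom lone pair (2) give 6 π electrons. Since 6 = 4n+2 (n=1), it is aromatic (thiophene).
The 6-membered ring is fully conjugated (every ring atom contributes a p orbital); 3 ring double bonds give 6 π electrons. That satisfies 4n+2 with n=1, so it is aromatic (benzene ring).
The 5-membered ring has one sp³ carbon, so it is not fully conjugated — not aromatic (cyclopentene ring).
4 of the 5 rings are aromatic. Total: 4.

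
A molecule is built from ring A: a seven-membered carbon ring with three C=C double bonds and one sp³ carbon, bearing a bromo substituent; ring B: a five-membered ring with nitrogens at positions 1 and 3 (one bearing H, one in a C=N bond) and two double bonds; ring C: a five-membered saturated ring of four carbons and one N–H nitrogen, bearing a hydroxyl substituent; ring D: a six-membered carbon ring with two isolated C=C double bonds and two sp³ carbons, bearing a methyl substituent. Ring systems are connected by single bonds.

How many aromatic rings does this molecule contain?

Ring A has one sp³ carbon, so it is not fully conjugated — not aromatic (cycloheptatriene).
Ring B has a continuous p-orbital overlap around the ring; 2 ring double bonds (4 π electrons) plus a heteroatom lone pair (2) give 6 π electrons. 6 = 4(1)+2, so ring B is aromatic (imidazole).
Ring C has only sp³ atoms, so it is not fully conjugated — not aromatic (pyrrolidine).
Ring D has two sp³ carbons, so it is not fully conjugated — not aromatic (1,4-cyclohexadiene).
Aromatic: B. Total: 1.

1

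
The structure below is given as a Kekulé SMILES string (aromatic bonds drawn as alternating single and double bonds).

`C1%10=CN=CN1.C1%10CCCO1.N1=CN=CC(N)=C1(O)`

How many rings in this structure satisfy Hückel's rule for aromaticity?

The SMILES encodes a five-membered ring with nitrogens at positions 1 and 3 (one bearing H, one in a C=N bond) and two double bonds; a five-membered saturated ring of four carbons and one oxygen; a six-membered ring with nitrogens at positions 1 and 3 and three alternating double bonds.
The 5-membered ring with two nitrogens (one N–H, one =N–) is fully conjugated (every ring atom contributes a p orbital); 2 ring double bonds (4 π electrons) plus a heteroatom lone pair (2) give 6 π electrons. Since 6 = 4n+2 (n=1), it is aromatic (imidazole).
The 5-membered ring with one oxygen has only sp³ atoms, so it is not fully conjugated — not aromatic (tetrahydrofuran).
The 6-membered ring with two nitrogens (1,3) has a continuous p-orbital overlap around the ring; 3 ring double bonds give 6 π electrons. That satisfies 4n+2 with n=1, so it is aromatic (pyrimidine).
2 of the 3 rings are aromatic. Total: 2.

2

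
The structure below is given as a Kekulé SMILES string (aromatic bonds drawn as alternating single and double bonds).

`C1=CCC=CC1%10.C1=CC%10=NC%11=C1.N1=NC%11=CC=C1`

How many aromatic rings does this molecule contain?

The SMILES encodes a six-membered carbon ring with two isolated C=C double bonds and two sp³ carbons; a six-membered ring of five carbons and one nitrogen with three alternating double bonds; a six-membered ring with two adjacent nitrogens and three alternating double bonds.
The 6-membered ring has two sp³ carbons, so it is not fully conjugated — not aromatic (1,4-cyclohexadiene).
The 6-membered ring with one nitrogen is planar and fully conjugated; 3 ring double bonds give 6 π electrons. 6 = 4(1)+2, so it is aromatic (pyridine).
The 6-membered ring with two nitrogens (1,2) has a continuous p-orbital overlap around the ring; 3 ring double bonds give 6 π electrons. 6 = 4(1)+2, so it is aromatic (pyridazine).
2 of the 3 rings are aromatic. Total: 2.

2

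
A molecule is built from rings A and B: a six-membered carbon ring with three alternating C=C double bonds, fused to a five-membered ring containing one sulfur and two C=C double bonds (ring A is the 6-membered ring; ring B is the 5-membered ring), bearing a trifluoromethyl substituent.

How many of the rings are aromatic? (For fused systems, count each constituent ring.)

Rings A and B form a fused bicyclic system (with one sulfur) with 9 sp² atoms and 10 π electrons from ring double bonds plus a heteroatom lone pair. 10 = 4(2)+2, so the system is aromatic and both rings count as aromatic (benzothiophene).
Aromatic: A, B. Total: 2.

2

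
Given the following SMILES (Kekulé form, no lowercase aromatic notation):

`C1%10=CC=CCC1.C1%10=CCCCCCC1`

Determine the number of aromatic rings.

The SMILES encodes a six-membered carbon ring with two conjugated C=C double bonds and two sp³ carbons; an eight-membered carbon ring with one C=C double bond.
The 6-membered ring has two sp³ carbons, so it is not fully conjugated — not aromatic (1,3-cyclohexadiene).
The 8-membered ring has six sp³ carbons, so it is not fully conjugated — not aromatic (cyclooctene).
None of the rings are aromatic. Total: 0.

0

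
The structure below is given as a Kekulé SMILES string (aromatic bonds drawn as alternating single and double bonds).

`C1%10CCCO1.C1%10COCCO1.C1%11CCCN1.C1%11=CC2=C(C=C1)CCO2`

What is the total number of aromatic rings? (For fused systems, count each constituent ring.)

1

The SMILES encodes a five-membered saturated ring of four carbons and one oxygen; a six-membered saturated ring with oxygens at positions 1 and 4; a five-membered saturated ring of four carbons and one N–H nitrogen; a six-membered carbon ring with three alternating C=C double bonds, fused to a five-membered ring containing one oxygen and two sp³ carbons.
The 5-membered ring with one oxygen has only sp³ atoms, so it is not fully conjugated — not aromatic (tetrahydrofuran).
The 6-membered ring with two oxygens (1,4) has only sp³ atoms, so it is not fully conjugated — not aromatic (1,4-dioxane).
The 5-membered ring with one N–H has only sp³ atoms, so it is not fully conjugated — not aromatic (pyrrolidine).
The 6-membered ring is fully conjugated (every ring atom contributes a p orbital); 3 ring double bonds give 6 π electrons. 6 = 4(1)+2, so it is aromatic (benzene ring).
The second 5-membered ring with one oxygen has two sp³ carbons, so it is not fully conjugated — not aromatic (oxolane ring).
1 of the 5 rings is aromatic. Total: 1.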